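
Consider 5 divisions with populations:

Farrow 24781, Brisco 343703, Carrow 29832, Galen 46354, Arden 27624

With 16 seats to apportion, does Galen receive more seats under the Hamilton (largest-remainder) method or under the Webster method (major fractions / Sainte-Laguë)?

Webster

Hamilton: Farrow 1, Brisco 12, Carrow 1, Galen 1, Arden 1.
Webster: Farrow 1, Brisco 11, Carrow 1, Galen 2, Arden 1.
Galen gets 1 under Hamilton and 2 under Webster.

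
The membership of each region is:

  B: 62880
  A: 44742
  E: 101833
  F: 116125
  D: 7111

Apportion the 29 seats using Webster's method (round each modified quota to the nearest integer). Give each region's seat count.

B=5; A=4; E=9; F=10; D=1

Standard divisor 332691/29 ≈ 11472.103; standard quotas: B 5.481, A 3.900, E 8.877, F 10.122, D 0.620.
Rounding to the nearest integer gives B 5, A 4, E 9, F 10, D 1 — total 29, matching the house size, so no adjustment is needed.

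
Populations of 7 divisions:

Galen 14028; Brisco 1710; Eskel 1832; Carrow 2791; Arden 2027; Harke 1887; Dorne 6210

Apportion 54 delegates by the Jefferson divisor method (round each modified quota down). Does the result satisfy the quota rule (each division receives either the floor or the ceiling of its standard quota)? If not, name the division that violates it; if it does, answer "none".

Standard quotas: Galen 24.849, Brisco 3.029, Eskel 3.245, Carrow 4.944, Arden 3.591, Harke 3.343, Dorne 11.000.
Jefferson allocation: Galen 26, Brisco 3, Eskel 3, Carrow 5, Arden 3, Harke 3, Dorne 11.
Galen has quota 24.849 (lower 24, upper 25) but receives 26 — outside the quota interval.

Galen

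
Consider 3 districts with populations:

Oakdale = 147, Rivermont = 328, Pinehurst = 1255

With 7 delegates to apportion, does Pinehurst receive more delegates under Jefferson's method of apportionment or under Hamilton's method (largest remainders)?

Jefferson: Oakdale 0, Rivermont 1, Pinehurst 6.
Hamilton: Oakdale 1, Rivermont 1, Pinehurst 5.
Pinehurst gets 6 under Jefferson and 5 under Hamilton.

Jefferson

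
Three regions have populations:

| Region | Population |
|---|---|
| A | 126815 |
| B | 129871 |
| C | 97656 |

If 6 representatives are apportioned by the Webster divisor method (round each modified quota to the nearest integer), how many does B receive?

2

Standard divisor 354342/6 ≈ 59057; standard quotas: A 2.147, B 2.199, C 1.654.
Rounding to the nearest integer gives A 2, B 2, C 2 — total 6, matching the house size, so no adjustment is needed.
B receives 2.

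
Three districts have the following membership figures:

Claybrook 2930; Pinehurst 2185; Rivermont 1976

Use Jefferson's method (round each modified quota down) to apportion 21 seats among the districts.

Claybrook=9, Pinehurst=6, Rivermont=6

Standard divisor 7091/21 ≈ 337.667; standard quotas: Claybrook 8.677, Pinehurst 6.471, Rivermont 5.852.
Rounding down gives 8, 6, 5 = 19 seats, so the divisor must be adjusted.
With modified divisor 320: modified quotas Claybrook 9.156, Pinehurst 6.828, Rivermont 6.175.
Rounding down: Claybrook 9, Pinehurst 6, Rivermont 6 (total 21).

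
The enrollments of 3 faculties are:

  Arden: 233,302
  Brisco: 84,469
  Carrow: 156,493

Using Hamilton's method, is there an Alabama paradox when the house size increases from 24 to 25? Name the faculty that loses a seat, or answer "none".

At 24 seats: Arden 12, Brisco 4, Carrow 8.
At 25 seats: Arden 12, Brisco 5, Carrow 8.
No faculty's allocation decreased.

none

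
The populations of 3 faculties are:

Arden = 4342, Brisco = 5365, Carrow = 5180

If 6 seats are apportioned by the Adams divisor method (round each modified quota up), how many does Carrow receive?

2

Standard divisor 14887/6 ≈ 2481.167; standard quotas: Arden 1.750, Brisco 2.162, Carrow 2.088.
Rounding up gives 2, 3, 3 = 8 seats, so the divisor must be adjusted.
With modified divisor 3500: modified quotas Arden 1.241, Brisco 1.533, Carrow 1.480.
Rounding up: Arden 2, Brisco 2, Carrow 2 (total 6).
Carrow receives 2.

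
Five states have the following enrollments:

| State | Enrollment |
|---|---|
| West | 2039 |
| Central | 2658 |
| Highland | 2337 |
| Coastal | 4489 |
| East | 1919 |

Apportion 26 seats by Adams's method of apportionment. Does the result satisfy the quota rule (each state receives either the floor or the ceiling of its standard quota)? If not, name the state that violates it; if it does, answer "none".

Standard quotas: West 3.944, Central 5.141, Highland 4.520, Coastal 8.683, East 3.712.
Adams allocation: West 4, Central 5, Highland 5, Coastal 8, East 4.
Every allocation lies between the lower and upper quota.

none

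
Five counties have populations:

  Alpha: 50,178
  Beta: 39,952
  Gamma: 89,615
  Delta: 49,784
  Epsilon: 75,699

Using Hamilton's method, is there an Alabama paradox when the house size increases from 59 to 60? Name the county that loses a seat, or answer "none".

none

At 59 seats: Alpha 10, Beta 8, Gamma 17, Delta 9, Epsilon 15.
At 60 seats: Alpha 10, Beta 8, Gamma 17, Delta 10, Epsilon 15.
No county's allocation decreased.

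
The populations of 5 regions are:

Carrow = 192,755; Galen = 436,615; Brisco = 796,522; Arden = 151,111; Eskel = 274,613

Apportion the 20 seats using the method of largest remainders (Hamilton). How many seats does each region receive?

The standard divisor is 1851616/20 ≈ 92580.8.
Standard quotas: Carrow 2.0820, Galen 4.7160, Brisco 8.6035, Arden 1.6322, Eskel 2.9662.
Lower quotas: Carrow 2, Galen 4, Brisco 8, Arden 1, Eskel 2 (sum 17, leaving 3 seats).
Remainders in descending order: Eskel 0.9662, Galen 0.7160, Arden 0.6322, Brisco 0.6035, Carrow 0.0820.
Largest remainders: Eskel, Galen, Arden receive the extra seats.

Carrow 2; Galen 5; Brisco 8; Arden 2; Eskel 3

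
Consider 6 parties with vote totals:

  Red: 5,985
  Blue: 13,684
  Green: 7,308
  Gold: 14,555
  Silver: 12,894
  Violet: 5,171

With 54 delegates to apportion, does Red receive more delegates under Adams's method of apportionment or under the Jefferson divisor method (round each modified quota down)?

Adams: Red 6, Blue 12, Green 7, Gold 13, Silver 11, Violet 5.
Jefferson: Red 5, Blue 13, Green 7, Gold 13, Silver 12, Violet 4.
Red gets 6 under Adams and 5 under Jefferson.

Adams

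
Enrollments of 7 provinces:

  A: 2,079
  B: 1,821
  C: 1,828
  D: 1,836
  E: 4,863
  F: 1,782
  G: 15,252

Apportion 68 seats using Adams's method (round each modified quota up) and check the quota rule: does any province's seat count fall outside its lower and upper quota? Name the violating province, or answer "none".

Standard quotas: A 4.799, B 4.203, C 4.219, D 4.238, E 11.224, F 4.113, G 35.204.
Adams allocation: A 5, B 4, C 5, D 5, E 11, F 4, G 34.
G has quota 35.204 (lower 35, upper 36) but receives 34 — outside the quota interval.

G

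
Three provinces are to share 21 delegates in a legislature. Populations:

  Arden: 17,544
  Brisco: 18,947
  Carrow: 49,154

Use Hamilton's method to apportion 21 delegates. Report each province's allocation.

Arden: 4, Brisco: 5, Carrow: 12

The standard divisor is 85645/21 ≈ 4078.333.
Standard quotas: Arden 4.3018, Brisco 4.6458, Carrow 12.0525.
Lower quotas: Arden 4, Brisco 4, Carrow 12 (sum 20, leaving 1 seat).
Remainders in descending order: Brisco 0.6458, Arden 0.3018, Carrow 0.0525.
Largest remainder: Brisco receives the extra seat.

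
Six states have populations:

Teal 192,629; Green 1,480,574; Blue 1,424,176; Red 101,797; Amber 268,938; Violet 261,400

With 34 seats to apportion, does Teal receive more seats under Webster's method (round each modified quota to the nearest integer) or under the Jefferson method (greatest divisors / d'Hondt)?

Webster

Webster: Teal 2, Green 14, Blue 13, Red 1, Amber 2, Violet 2.
Jefferson: Teal 1, Green 14, Blue 14, Red 1, Amber 2, Violet 2.
Teal gets 2 under Webster and 1 under Jefferson.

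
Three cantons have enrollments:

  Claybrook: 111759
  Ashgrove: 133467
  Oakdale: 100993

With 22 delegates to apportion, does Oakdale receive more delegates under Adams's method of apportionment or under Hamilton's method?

Adams: Claybrook 7, Ashgrove 8, Oakdale 7.
Hamilton: Claybrook 7, Ashgrove 9, Oakdale 6.
Oakdale gets 7 under Adams and 6 under Hamilton.

Adams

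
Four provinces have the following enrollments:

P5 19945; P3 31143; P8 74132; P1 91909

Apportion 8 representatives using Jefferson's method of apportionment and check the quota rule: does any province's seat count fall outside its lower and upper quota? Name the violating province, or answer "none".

none

Standard quotas: P5 0.735, P3 1.147, P8 2.731, P1 3.386.
Jefferson allocation: P5 0, P3 1, P8 3, P1 4.
Every allocation lies between the lower and upper quota.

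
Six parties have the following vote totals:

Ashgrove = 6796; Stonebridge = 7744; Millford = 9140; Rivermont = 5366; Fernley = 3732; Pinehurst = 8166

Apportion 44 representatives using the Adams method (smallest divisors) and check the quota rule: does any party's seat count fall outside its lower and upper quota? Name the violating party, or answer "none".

none

Standard quotas: Ashgrove 7.303, Stonebridge 8.322, Millford 9.822, Rivermont 5.767, Fernley 4.011, Pinehurst 8.775.
Adams allocation: Ashgrove 7, Stonebridge 8, Millford 10, Rivermont 6, Fernley 4, Pinehurst 9.
Every allocation lies between the lower and upper quota.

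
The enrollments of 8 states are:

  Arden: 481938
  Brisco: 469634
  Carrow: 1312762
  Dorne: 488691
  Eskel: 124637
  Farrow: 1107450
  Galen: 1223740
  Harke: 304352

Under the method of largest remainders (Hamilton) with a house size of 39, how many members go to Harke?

2

Total 5513204; standard divisor 5513204/39 ≈ 141364.205.
Standard quotas: Arden 3.4092, Brisco 3.3222, Carrow 9.2864, Dorne 3.4570, Eskel 0.8817, Farrow 7.8340, Galen 8.6566, Harke 2.1530.
Lower quotas: Arden 3, Brisco 3, Carrow 9, Dorne 3, Eskel 0, Farrow 7, Galen 8, Harke 2 (sum 35, leaving 4 seats).
Remainders in descending order: Eskel 0.8817, Farrow 0.8340, Galen 0.6566, Dorne 0.4570, Arden 0.4092, Brisco 0.3222, Carrow 0.2864, Harke 0.1530.
Largest remainders: Eskel, Farrow, Galen, Dorne receive the extra seats.
Harke receives 2.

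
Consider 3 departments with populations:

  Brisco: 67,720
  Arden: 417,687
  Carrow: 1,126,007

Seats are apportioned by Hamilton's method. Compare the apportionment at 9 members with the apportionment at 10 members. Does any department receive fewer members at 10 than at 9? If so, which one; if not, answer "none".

At 9 seats: Brisco 1, Arden 2, Carrow 6.
At 10 seats: Brisco 0, Arden 3, Carrow 7.
Brisco drops from 1 to 0.

Brisco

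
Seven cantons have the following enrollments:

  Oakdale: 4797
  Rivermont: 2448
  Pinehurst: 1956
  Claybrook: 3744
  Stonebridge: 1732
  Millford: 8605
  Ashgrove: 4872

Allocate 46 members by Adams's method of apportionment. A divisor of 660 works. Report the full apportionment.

Oakdale: 8, Rivermont: 4, Pinehurst: 3, Claybrook: 6, Stonebridge: 3, Millford: 14, Ashgrove: 8

With modified divisor 660: modified quotas Oakdale 7.268, Rivermont 3.709, Pinehurst 2.964, Claybrook 5.673, Stonebridge 2.624, Millford 13.038, Ashgrove 7.382.
Rounding up: Oakdale 8, Rivermont 4, Pinehurst 3, Claybrook 6, Stonebridge 3, Millford 14, Ashgrove 8 (total 46).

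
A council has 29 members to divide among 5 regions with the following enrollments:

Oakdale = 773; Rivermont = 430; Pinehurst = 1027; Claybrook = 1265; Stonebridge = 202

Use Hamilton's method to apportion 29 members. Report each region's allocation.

Oakdale=6, Rivermont=3, Pinehurst=8, Claybrook=10, Stonebridge=2

The standard divisor is 3697/29 ≈ 127.483.
Standard quotas: Oakdale 6.064, Rivermont 3.373, Pinehurst 8.056, Claybrook 9.923, Stonebridge 1.585.
Lower quotas: Oakdale 6, Rivermont 3, Pinehurst 8, Claybrook 9, Stonebridge 1 (sum 27, leaving 2 seats).
Remainders in descending order: Claybrook 0.923, Stonebridge 0.585, Rivermont 0.373, Oakdale 0.064, Pinehurst 0.056.
The surplus seats go to Claybrook, Stonebridge.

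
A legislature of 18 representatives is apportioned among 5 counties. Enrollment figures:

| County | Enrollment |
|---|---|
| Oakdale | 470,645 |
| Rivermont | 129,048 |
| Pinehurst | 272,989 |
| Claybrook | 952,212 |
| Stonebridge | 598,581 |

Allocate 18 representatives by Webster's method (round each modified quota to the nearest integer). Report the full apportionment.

Oakdale 4; Rivermont 1; Pinehurst 2; Claybrook 7; Stonebridge 4

Standard divisor 2423475/18 ≈ 134637.5; standard quotas: Oakdale 3.496, Rivermont 0.958, Pinehurst 2.028, Claybrook 7.072, Stonebridge 4.446.
Rounding to the nearest integer gives 3, 1, 2, 7, 4 = 17 seats, so the divisor must be adjusted.
With modified divisor 133700: modified quotas Oakdale 3.520, Rivermont 0.965, Pinehurst 2.042, Claybrook 7.122, Stonebridge 4.477.
Rounding to the nearest integer: Oakdale 4, Rivermont 1, Pinehurst 2, Claybrook 7, Stonebridge 4 (total 18).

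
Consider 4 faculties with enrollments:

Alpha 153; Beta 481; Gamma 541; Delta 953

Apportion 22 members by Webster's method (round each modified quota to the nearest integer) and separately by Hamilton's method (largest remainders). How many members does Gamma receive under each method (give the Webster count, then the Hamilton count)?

Webster: Alpha 2, Beta 5, Gamma 5, Delta 10.
Hamilton: Alpha 1, Beta 5, Gamma 6, Delta 10.
Gamma gets 5 under Webster and 6 under Hamilton.

5 and 6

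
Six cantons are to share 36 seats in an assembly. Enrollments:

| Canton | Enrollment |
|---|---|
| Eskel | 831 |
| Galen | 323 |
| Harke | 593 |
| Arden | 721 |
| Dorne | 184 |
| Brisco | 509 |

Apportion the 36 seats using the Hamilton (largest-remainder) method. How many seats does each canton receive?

Eskel: 9; Galen: 4; Harke: 7; Arden: 8; Dorne: 2; Brisco: 6

Standard divisor: 3161 ÷ 36 ≈ 87.806.
Standard quotas: Eskel 9.464, Galen 3.679, Harke 6.754, Arden 8.211, Dorne 2.096, Brisco 5.797.
Lower quotas: Eskel 9, Galen 3, Harke 6, Arden 8, Dorne 2, Brisco 5 (sum 33, leaving 3 seats).
Remainders in descending order: Brisco 0.797, Harke 0.754, Galen 0.679, Eskel 0.464, Arden 0.211, Dorne 0.096.
Largest remainders: Brisco, Harke, Galen receive the extra seats.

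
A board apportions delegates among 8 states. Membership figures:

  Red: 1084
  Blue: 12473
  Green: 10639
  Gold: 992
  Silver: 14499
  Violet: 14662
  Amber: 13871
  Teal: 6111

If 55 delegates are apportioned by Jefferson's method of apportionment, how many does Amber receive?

Standard divisor 74331/55 ≈ 1351.473; standard quotas: Red 0.802, Blue 9.229, Green 7.872, Gold 0.734, Silver 10.728, Violet 10.849, Amber 10.264, Teal 4.522.
Rounding down gives 0, 9, 7, 0, 10, 10, 10, 4 = 50 seats, so the divisor must be adjusted.
With modified divisor 1230: modified quotas Red 0.881, Blue 10.141, Green 8.650, Gold 0.807, Silver 11.788, Violet 11.920, Amber 11.277, Teal 4.968.
Rounding down: Red 0, Blue 10, Green 8, Gold 0, Silver 11, Violet 11, Amber 11, Teal 4 (total 55).
Amber receives 11.

11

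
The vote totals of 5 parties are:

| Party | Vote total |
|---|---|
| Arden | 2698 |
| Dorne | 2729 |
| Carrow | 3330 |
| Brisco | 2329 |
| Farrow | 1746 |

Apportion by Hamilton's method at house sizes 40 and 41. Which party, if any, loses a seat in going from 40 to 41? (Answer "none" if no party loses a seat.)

Farrow

At 40 seats: Arden 8, Dorne 9, Carrow 10, Brisco 7, Farrow 6.
At 41 seats: Arden 9, Dorne 9, Carrow 11, Brisco 7, Farrow 5.
Farrow drops from 6 to 5.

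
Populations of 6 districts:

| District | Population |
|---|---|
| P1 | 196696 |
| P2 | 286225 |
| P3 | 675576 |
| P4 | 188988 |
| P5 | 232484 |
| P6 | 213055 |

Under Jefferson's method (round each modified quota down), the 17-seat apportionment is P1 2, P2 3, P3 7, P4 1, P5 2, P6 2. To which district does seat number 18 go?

P4

Priority for the next seat is population ÷ (current seats + 1).
Priorities: P1 65565.333, P2 71556.250, P3 84447.000, P4 94494.000, P5 77494.667, P6 71018.333.
Highest priority: P4.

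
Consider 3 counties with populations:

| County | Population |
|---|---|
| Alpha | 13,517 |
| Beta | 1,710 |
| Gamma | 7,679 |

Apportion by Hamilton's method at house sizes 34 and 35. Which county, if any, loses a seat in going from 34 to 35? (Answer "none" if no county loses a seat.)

At 34 seats: Alpha 20, Beta 3, Gamma 11.
At 35 seats: Alpha 21, Beta 2, Gamma 12.
Beta drops from 3 to 2.

Beta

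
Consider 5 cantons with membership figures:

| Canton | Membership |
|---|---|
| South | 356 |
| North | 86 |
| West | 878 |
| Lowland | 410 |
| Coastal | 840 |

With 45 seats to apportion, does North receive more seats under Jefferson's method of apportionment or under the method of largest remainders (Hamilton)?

Hamilton

Jefferson: South 6, North 1, West 16, Lowland 7, Coastal 15.
Hamilton: South 6, North 2, West 15, Lowland 7, Coastal 15.
North gets 1 under Jefferson and 2 under Hamilton.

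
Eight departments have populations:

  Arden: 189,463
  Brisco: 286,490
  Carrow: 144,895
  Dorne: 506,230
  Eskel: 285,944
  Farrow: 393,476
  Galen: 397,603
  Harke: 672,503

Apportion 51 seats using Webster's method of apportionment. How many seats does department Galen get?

7

Standard divisor 2876604/51 ≈ 56404; standard quotas: Arden 3.359, Brisco 5.079, Carrow 2.569, Dorne 8.975, Eskel 5.070, Farrow 6.976, Galen 7.049, Harke 11.923.
Rounding to the nearest integer gives Arden 3, Brisco 5, Carrow 3, Dorne 9, Eskel 5, Farrow 7, Galen 7, Harke 12 — total 51, matching the house size, so no adjustment is needed.
Galen receives 7.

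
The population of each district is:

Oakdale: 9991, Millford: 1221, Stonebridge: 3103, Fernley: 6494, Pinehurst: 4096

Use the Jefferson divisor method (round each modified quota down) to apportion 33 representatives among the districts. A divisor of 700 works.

With modified divisor 700: modified quotas Oakdale 14.273, Millford 1.744, Stonebridge 4.433, Fernley 9.277, Pinehurst 5.851.
Rounding down: Oakdale 14, Millford 1, Stonebridge 4, Fernley 9, Pinehurst 5 (total 33).

Oakdale 14, Millford 1, Stonebridge 4, Fernley 9, Pinehurst 5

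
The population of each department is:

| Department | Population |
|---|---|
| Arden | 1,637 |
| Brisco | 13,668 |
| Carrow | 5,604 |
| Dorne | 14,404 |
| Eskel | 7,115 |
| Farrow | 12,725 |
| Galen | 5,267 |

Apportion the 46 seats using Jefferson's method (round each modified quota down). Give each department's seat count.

Arden 1, Brisco 11, Carrow 4, Dorne 11, Eskel 5, Farrow 10, Galen 4

Standard divisor 60420/46 ≈ 1313.478; standard quotas: Arden 1.246, Brisco 10.406, Carrow 4.267, Dorne 10.966, Eskel 5.417, Farrow 9.688, Galen 4.010.
Rounding down gives 1, 10, 4, 10, 5, 9, 4 = 43 seats, so the divisor must be adjusted.
With modified divisor 1220: modified quotas Arden 1.342, Brisco 11.203, Carrow 4.593, Dorne 11.807, Eskel 5.832, Farrow 10.430, Galen 4.317.
Rounding down: Arden 1, Brisco 11, Carrow 4, Dorne 11, Eskel 5, Farrow 10, Galen 4 (total 46).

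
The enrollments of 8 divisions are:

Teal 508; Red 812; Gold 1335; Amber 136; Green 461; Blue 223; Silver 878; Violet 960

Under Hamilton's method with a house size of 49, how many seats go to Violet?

9

The standard divisor is 5313/49 ≈ 108.429.
Standard quotas: Teal 4.685, Red 7.489, Gold 12.312, Amber 1.254, Green 4.252, Blue 2.057, Silver 8.097, Violet 8.854.
Lower quotas: Teal 4, Red 7, Gold 12, Amber 1, Green 4, Blue 2, Silver 8, Violet 8 (sum 46, leaving 3 seats).
Remainders in descending order: Violet 0.854, Teal 0.685, Red 0.489, Gold 0.312, Amber 0.254, Green 0.252, Silver 0.097, Blue 0.057.
The surplus seats go to Violet, Teal, Red.
Violet receives 9.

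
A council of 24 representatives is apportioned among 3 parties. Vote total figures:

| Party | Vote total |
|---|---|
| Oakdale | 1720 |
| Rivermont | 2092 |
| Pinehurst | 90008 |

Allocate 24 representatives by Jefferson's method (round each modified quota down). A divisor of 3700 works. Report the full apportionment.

With modified divisor 3700: modified quotas Oakdale 0.465, Rivermont 0.565, Pinehurst 24.326.
Rounding down: Oakdale 0, Rivermont 0, Pinehurst 24 (total 24).

Oakdale=0, Rivermont=0, Pinehurst=24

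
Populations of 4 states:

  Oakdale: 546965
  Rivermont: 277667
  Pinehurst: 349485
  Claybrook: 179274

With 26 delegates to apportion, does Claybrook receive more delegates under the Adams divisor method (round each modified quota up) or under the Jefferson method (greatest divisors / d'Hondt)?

Adams: Oakdale 10, Rivermont 5, Pinehurst 7, Claybrook 4.
Jefferson: Oakdale 11, Rivermont 5, Pinehurst 7, Claybrook 3.
Claybrook gets 4 under Adams and 3 under Jefferson.

Adams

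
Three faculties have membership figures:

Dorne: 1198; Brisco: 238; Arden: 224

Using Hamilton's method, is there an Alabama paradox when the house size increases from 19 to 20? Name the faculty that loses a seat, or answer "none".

none

At 19 seats: Dorne 14, Brisco 3, Arden 2.
At 20 seats: Dorne 14, Brisco 3, Arden 3.
No faculty's allocation decreased.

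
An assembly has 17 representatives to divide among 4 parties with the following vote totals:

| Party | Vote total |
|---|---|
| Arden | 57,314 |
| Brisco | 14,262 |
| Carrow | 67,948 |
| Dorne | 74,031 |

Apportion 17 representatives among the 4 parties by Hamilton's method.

Arden=5, Brisco=1, Carrow=5, Dorne=6

The standard divisor is 213555/17 ≈ 12562.059.
Standard quotas: Arden 4.5625, Brisco 1.1353, Carrow 5.4090, Dorne 5.8932.
Lower quotas: Arden 4, Brisco 1, Carrow 5, Dorne 5 (sum 15, leaving 2 seats).
Remainders in descending order: Dorne 0.8932, Arden 0.5625, Carrow 0.4090, Brisco 0.1353.
The surplus seats go to Dorne, Arden.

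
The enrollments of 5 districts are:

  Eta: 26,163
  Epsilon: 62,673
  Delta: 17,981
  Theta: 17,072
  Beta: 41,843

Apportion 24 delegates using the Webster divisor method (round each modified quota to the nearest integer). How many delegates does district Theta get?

2

Standard divisor 165732/24 ≈ 6905.5; standard quotas: Eta 3.789, Epsilon 9.076, Delta 2.604, Theta 2.472, Beta 6.059.
Rounding to the nearest integer gives Eta 4, Epsilon 9, Delta 3, Theta 2, Beta 6 — total 24, matching the house size, so no adjustment is needed.
Theta receives 2.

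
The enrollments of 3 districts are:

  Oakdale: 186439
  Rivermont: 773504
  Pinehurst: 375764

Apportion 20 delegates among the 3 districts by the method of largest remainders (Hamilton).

The standard divisor is 1335707/20 ≈ 66785.35.
Standard quotas: Oakdale 2.7916, Rivermont 11.5819, Pinehurst 5.6264.
Lower quotas: Oakdale 2, Rivermont 11, Pinehurst 5 (sum 18, leaving 2 seats).
Remainders in descending order: Oakdale 0.7916, Pinehurst 0.6264, Rivermont 0.5819.
Largest remainders: Oakdale, Pinehurst receive the extra seats.

Oakdale 3; Rivermont 11; Pinehurst 6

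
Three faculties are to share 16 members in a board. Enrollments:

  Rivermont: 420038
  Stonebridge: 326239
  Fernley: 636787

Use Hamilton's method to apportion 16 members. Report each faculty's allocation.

Rivermont: 5, Stonebridge: 4, Fernley: 7

Total 1383064; standard divisor 1383064/16 ≈ 86441.5.
Standard quotas: Rivermont 4.8592, Stonebridge 3.7741, Fernley 7.3667.
Lower quotas: Rivermont 4, Stonebridge 3, Fernley 7 (sum 14, leaving 2 seats).
Remainders in descending order: Rivermont 0.8592, Stonebridge 0.7741, Fernley 0.3667.
Largest remainders: Rivermont, Stonebridge receive the extra seats.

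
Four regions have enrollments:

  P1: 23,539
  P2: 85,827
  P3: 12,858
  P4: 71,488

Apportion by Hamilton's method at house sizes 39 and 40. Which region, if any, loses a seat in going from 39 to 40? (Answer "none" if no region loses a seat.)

P3

At 39 seats: P1 5, P2 17, P3 3, P4 14.
At 40 seats: P1 5, P2 18, P3 2, P4 15.
P3 drops from 3 to 2.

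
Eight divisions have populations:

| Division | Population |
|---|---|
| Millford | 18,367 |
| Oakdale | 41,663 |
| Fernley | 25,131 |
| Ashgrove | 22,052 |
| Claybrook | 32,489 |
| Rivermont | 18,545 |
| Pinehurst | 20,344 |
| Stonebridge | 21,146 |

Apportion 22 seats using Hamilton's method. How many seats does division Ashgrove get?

2

Standard divisor: 199737 ÷ 22 ≈ 9078.955.
Standard quotas: Millford 2.0230, Oakdale 4.5890, Fernley 2.7680, Ashgrove 2.4289, Claybrook 3.5785, Rivermont 2.0426, Pinehurst 2.2408, Stonebridge 2.3291.
Lower quotas: Millford 2, Oakdale 4, Fernley 2, Ashgrove 2, Claybrook 3, Rivermont 2, Pinehurst 2, Stonebridge 2 (sum 19, leaving 3 seats).
Remainders in descending order: Fernley 0.7680, Oakdale 0.5890, Claybrook 0.5785, Ashgrove 0.4289, Stonebridge 0.3291, Pinehurst 0.2408, Rivermont 0.0426, Millford 0.0230.
Largest remainders: Fernley, Oakdale, Claybrook receive the extra seats.
Ashgrove receives 2.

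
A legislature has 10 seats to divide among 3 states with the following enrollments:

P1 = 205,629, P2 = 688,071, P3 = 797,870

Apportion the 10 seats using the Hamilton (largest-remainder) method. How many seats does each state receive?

Standard divisor: 1691570 ÷ 10 = 169157.
Standard quotas: P1 1.2156, P2 4.0676, P3 4.7167.
Lower quotas: P1 1, P2 4, P3 4 (sum 9, leaving 1 seat).
Remainders in descending order: P3 0.7167, P1 0.2156, P2 0.0676.
The surplus seat goes to P3.

P1 1; P2 4; P3 5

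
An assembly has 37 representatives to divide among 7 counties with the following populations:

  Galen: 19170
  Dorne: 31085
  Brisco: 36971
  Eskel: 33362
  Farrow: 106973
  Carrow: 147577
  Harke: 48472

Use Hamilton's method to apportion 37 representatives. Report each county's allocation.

Galen 2; Dorne 3; Brisco 3; Eskel 3; Farrow 9; Carrow 13; Harke 4

Total 423610; standard divisor 423610/37 ≈ 11448.919.
Standard quotas: Galen 1.6744, Dorne 2.7151, Brisco 3.2292, Eskel 2.9140, Farrow 9.3435, Carrow 12.8900, Harke 4.2338.
Lower quotas: Galen 1, Dorne 2, Brisco 3, Eskel 2, Farrow 9, Carrow 12, Harke 4 (sum 33, leaving 4 seats).
Remainders in descending order: Eskel 0.9140, Carrow 0.8900, Dorne 0.7151, Galen 0.6744, Farrow 0.3435, Harke 0.2338, Brisco 0.2292.
Largest remainders: Eskel, Carrow, Dorne, Galen receive the extra seats.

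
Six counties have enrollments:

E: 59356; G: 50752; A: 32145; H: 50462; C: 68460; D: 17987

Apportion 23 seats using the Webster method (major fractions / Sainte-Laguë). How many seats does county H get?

4

Standard divisor 279162/23 ≈ 12137.478; standard quotas: E 4.890, G 4.181, A 2.648, H 4.158, C 5.640, D 1.482.
Rounding to the nearest integer gives E 5, G 4, A 3, H 4, C 6, D 1 — total 23, matching the house size, so no adjustment is needed.
H receives 4.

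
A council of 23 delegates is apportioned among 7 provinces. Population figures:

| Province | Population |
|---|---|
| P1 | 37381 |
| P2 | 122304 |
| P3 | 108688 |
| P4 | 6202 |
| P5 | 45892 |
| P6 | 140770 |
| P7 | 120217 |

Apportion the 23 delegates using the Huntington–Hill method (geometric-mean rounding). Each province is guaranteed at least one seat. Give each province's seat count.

P1=1, P2=5, P3=4, P4=1, P5=2, P6=5, P7=5

With divisor 26657: modified quotas P1 1.402, P2 4.588, P3 4.077, P4 0.233, P5 1.722, P6 5.281, P7 4.510.
Geometric-mean thresholds: P1 √(1·2)=1.414, P2 √(4·5)=4.472, P3 √(4·5)=4.472, P4 (min 1), P5 √(1·2)=1.414, P6 √(5·6)=5.477, P7 √(4·5)=4.472.
Each quota rounded against its threshold gives P1 1, P2 5, P3 4, P4 1, P5 2, P6 5, P7 5 (total 23).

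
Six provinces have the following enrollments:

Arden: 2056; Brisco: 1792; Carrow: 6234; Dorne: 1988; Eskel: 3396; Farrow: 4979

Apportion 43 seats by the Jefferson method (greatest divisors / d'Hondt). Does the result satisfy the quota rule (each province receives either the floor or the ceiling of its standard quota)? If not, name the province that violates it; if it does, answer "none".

none

Standard quotas: Arden 4.324, Brisco 3.769, Carrow 13.111, Dorne 4.181, Eskel 7.142, Farrow 10.472.
Jefferson allocation: Arden 4, Brisco 4, Carrow 13, Dorne 4, Eskel 7, Farrow 11.
Every allocation lies between the lower and upper quota.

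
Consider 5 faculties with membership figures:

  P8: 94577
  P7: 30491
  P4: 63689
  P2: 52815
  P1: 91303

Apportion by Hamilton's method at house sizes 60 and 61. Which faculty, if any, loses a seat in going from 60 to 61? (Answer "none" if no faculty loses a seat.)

At 60 seats: P8 17, P7 6, P4 11, P2 10, P1 16.
At 61 seats: P8 17, P7 5, P4 12, P2 10, P1 17.
P7 drops from 6 to 5.

P7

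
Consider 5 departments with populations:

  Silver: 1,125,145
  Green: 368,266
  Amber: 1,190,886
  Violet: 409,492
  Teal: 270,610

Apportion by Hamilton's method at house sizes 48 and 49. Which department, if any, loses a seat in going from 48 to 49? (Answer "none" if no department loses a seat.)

none

At 48 seats: Silver 16, Green 5, Amber 17, Violet 6, Teal 4.
At 49 seats: Silver 17, Green 5, Amber 17, Violet 6, Teal 4.
No department's allocation decreased.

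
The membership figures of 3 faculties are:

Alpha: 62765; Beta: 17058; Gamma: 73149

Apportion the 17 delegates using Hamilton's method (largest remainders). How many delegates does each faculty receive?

Standard divisor: 152972 ÷ 17 ≈ 8998.353.
Standard quotas: Alpha 6.9752, Beta 1.8957, Gamma 8.1292.
Lower quotas: Alpha 6, Beta 1, Gamma 8 (sum 15, leaving 2 seats).
Remainders in descending order: Alpha 0.9752, Beta 0.8957, Gamma 0.1292.
Largest remainders: Alpha, Beta receive the extra seats.

Alpha 7; Beta 2; Gamma 8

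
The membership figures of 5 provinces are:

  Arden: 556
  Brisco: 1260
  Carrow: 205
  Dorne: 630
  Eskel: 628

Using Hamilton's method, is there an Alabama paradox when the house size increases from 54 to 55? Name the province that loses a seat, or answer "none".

Carrow

At 54 seats: Arden 9, Brisco 21, Carrow 4, Dorne 10, Eskel 10.
At 55 seats: Arden 9, Brisco 21, Carrow 3, Dorne 11, Eskel 11.
Carrow drops from 4 to 3.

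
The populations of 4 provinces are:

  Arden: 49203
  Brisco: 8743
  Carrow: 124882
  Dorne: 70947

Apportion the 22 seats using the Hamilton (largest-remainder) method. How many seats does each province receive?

Arden 4, Brisco 1, Carrow 11, Dorne 6

Total 253775; standard divisor 253775/22 ≈ 11535.227.
Standard quotas: Arden 4.2655, Brisco 0.7579, Carrow 10.8261, Dorne 6.1505.
Lower quotas: Arden 4, Brisco 0, Carrow 10, Dorne 6 (sum 20, leaving 2 seats).
Remainders in descending order: Carrow 0.8261, Brisco 0.7579, Arden 0.2655, Dorne 0.1505.
Largest remainders: Carrow, Brisco receive the extra seats.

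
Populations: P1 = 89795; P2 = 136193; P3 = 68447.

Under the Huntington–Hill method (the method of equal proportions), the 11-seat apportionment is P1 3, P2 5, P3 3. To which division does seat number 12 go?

Priority for the next seat is population ÷ (√(s·(s+1))).
Priorities: P1 25921.584, P2 24865.326, P3 19758.947.
Highest priority: P1.

P1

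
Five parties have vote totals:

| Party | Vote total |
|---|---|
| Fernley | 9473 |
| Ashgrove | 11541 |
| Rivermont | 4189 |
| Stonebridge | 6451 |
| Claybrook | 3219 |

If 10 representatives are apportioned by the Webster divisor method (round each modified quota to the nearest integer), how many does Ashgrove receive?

Standard divisor 34873/10 ≈ 3487.3; standard quotas: Fernley 2.716, Ashgrove 3.309, Rivermont 1.201, Stonebridge 1.850, Claybrook 0.923.
Rounding to the nearest integer gives Fernley 3, Ashgrove 3, Rivermont 1, Stonebridge 2, Claybrook 1 — total 10, matching the house size, so no adjustment is needed.
Ashgrove receives 3.

3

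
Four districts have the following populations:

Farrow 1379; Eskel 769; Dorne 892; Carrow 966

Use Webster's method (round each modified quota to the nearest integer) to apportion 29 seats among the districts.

Standard divisor 4006/29 ≈ 138.138; standard quotas: Farrow 9.983, Eskel 5.567, Dorne 6.457, Carrow 6.993.
Rounding to the nearest integer gives Farrow 10, Eskel 6, Dorne 6, Carrow 7 — total 29, matching the house size, so no adjustment is needed.

Farrow 10, Eskel 6, Dorne 6, Carrow 7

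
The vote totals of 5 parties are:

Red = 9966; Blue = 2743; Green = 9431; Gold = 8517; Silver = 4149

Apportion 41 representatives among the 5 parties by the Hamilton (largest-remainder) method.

Red 12, Blue 3, Green 11, Gold 10, Silver 5

The standard divisor is 34806/41 ≈ 848.927.
Standard quotas: Red 11.7395, Blue 3.2311, Green 11.1093, Gold 10.0327, Silver 4.8873.
Lower quotas: Red 11, Blue 3, Green 11, Gold 10, Silver 4 (sum 39, leaving 2 seats).
Remainders in descending order: Silver 0.8873, Red 0.7395, Blue 0.2311, Green 0.1093, Gold 0.0327.
The surplus seats go to Silver, Red.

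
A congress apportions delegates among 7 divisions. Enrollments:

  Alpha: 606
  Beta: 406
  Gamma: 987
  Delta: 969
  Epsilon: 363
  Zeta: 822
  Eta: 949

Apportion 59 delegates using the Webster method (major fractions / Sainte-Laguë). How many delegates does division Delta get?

Standard divisor 5102/59 ≈ 86.475; standard quotas: Alpha 7.008, Beta 4.695, Gamma 11.414, Delta 11.206, Epsilon 4.198, Zeta 9.506, Eta 10.974.
Rounding to the nearest integer gives Alpha 7, Beta 5, Gamma 11, Delta 11, Epsilon 4, Zeta 10, Eta 11 — total 59, matching the house size, so no adjustment is needed.
Delta receives 11.

11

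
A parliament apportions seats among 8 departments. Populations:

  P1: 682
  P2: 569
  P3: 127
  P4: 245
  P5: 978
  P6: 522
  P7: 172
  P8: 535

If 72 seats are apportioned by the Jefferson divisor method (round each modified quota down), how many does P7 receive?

Standard divisor 3830/72 ≈ 53.194; standard quotas: P1 12.821, P2 10.697, P3 2.387, P4 4.606, P5 18.385, P6 9.813, P7 3.233, P8 10.057.
Rounding down gives 12, 10, 2, 4, 18, 9, 3, 10 = 68 seats, so the divisor must be adjusted.
With modified divisor 50: modified quotas P1 13.640, P2 11.380, P3 2.540, P4 4.900, P5 19.560, P6 10.440, P7 3.440, P8 10.700.
Rounding down: P1 13, P2 11, P3 2, P4 4, P5 19, P6 10, P7 3, P8 10 (total 72).
P7 receives 3.

3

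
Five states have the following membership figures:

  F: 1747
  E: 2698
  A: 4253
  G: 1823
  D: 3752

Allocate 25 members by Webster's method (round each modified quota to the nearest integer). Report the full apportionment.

F 3; E 5; A 7; G 3; D 7

Standard divisor 14273/25 ≈ 570.92; standard quotas: F 3.060, E 4.726, A 7.449, G 3.193, D 6.572.
Rounding to the nearest integer gives F 3, E 5, A 7, G 3, D 7 — total 25, matching the house size, so no adjustment is needed.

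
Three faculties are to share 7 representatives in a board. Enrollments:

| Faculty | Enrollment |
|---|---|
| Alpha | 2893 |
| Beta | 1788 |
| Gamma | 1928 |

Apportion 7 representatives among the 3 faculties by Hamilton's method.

Alpha 3, Beta 2, Gamma 2

The standard divisor is 6609/7 ≈ 944.143.
Standard quotas: Alpha 3.064, Beta 1.894, Gamma 2.042.
Lower quotas: Alpha 3, Beta 1, Gamma 2 (sum 6, leaving 1 seat).
Remainders in descending order: Beta 0.894, Alpha 0.064, Gamma 0.042.
The surplus seat goes to Beta.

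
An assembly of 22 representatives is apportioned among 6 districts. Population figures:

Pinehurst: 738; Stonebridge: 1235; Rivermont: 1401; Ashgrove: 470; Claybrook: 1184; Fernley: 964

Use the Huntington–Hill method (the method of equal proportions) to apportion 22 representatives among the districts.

With divisor 277: modified quotas Pinehurst 2.664, Stonebridge 4.458, Rivermont 5.058, Ashgrove 1.697, Claybrook 4.274, Fernley 3.480.
Geometric-mean thresholds: Pinehurst √(2·3)=2.449, Stonebridge √(4·5)=4.472, Rivermont √(5·6)=5.477, Ashgrove √(1·2)=1.414, Claybrook √(4·5)=4.472, Fernley √(3·4)=3.464.
Each quota rounded against its threshold gives Pinehurst 3, Stonebridge 4, Rivermont 5, Ashgrove 2, Claybrook 4, Fernley 4 (total 22).

Pinehurst: 3; Stonebridge: 4; Rivermont: 5; Ashgrove: 2; Claybrook: 4; Fernley: 4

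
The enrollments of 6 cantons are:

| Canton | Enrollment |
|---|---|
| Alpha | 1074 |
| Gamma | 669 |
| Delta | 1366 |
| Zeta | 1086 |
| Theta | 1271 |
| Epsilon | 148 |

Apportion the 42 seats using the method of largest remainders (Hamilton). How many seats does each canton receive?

Alpha 8; Gamma 5; Delta 10; Zeta 8; Theta 10; Epsilon 1

Standard divisor: 5614 ÷ 42 ≈ 133.667.
Standard quotas: Alpha 8.035, Gamma 5.005, Delta 10.219, Zeta 8.125, Theta 9.509, Epsilon 1.107.
Lower quotas: Alpha 8, Gamma 5, Delta 10, Zeta 8, Theta 9, Epsilon 1 (sum 41, leaving 1 seat).
Remainders in descending order: Theta 0.509, Delta 0.219, Zeta 0.125, Epsilon 0.107, Alpha 0.035, Gamma 0.005.
The surplus seat goes to Theta.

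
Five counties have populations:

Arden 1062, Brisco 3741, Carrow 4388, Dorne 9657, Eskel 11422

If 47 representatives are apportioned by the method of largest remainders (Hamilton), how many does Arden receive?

1

Standard divisor: 30270 ÷ 47 ≈ 644.043.
Standard quotas: Arden 1.6490, Brisco 5.8086, Carrow 6.8132, Dorne 14.9944, Eskel 17.7349.
Lower quotas: Arden 1, Brisco 5, Carrow 6, Dorne 14, Eskel 17 (sum 43, leaving 4 seats).
Remainders in descending order: Dorne 0.9944, Carrow 0.8132, Brisco 0.8086, Eskel 0.7349, Arden 0.6490.
The surplus seats go to Dorne, Carrow, Brisco, Eskel.
Arden receives 1.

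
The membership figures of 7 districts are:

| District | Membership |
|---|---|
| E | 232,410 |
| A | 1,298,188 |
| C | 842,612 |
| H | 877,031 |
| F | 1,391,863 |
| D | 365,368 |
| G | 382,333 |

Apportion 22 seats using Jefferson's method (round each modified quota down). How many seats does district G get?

Standard divisor 5389805/22 ≈ 244991.136; standard quotas: E 0.949, A 5.299, C 3.439, H 3.580, F 5.681, D 1.491, G 1.561.
Rounding down gives 0, 5, 3, 3, 5, 1, 1 = 18 seats, so the divisor must be adjusted.
With modified divisor 213500: modified quotas E 1.089, A 6.081, C 3.947, H 4.108, F 6.519, D 1.711, G 1.791.
Rounding down: E 1, A 6, C 3, H 4, F 6, D 1, G 1 (total 22).
G receives 1.

1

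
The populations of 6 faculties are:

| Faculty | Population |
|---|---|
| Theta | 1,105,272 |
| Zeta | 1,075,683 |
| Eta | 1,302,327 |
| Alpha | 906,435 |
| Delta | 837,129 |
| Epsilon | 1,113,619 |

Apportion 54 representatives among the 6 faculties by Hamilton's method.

Total 6340465; standard divisor 6340465/54 ≈ 117416.019.
Standard quotas: Theta 9.4133, Zeta 9.1613, Eta 11.0916, Alpha 7.7199, Delta 7.1296, Epsilon 9.4844.
Lower quotas: Theta 9, Zeta 9, Eta 11, Alpha 7, Delta 7, Epsilon 9 (sum 52, leaving 2 seats).
Remainders in descending order: Alpha 0.7199, Epsilon 0.4844, Theta 0.4133, Zeta 0.1613, Delta 0.1296, Eta 0.0916.
Largest remainders: Alpha, Epsilon receive the extra seats.

Theta: 9; Zeta: 9; Eta: 11; Alpha: 8; Delta: 7; Epsilon: 10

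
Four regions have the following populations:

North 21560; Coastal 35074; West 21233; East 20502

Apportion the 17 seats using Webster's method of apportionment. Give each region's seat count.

Standard divisor 98369/17 ≈ 5786.412; standard quotas: North 3.726, Coastal 6.061, West 3.669, East 3.543.
Rounding to the nearest integer gives 4, 6, 4, 4 = 18 seats, so the divisor must be adjusted.
With modified divisor 6000: modified quotas North 3.593, Coastal 5.846, West 3.539, East 3.417.
Rounding to the nearest integer: North 4, Coastal 6, West 4, East 3 (total 17).

North 4; Coastal 6; West 4; East 3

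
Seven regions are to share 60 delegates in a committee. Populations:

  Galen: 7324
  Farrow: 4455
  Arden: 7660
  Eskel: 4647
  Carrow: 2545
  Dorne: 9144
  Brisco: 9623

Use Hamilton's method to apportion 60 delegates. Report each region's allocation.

Galen 10, Farrow 6, Arden 10, Eskel 6, Carrow 3, Dorne 12, Brisco 13

Total 45398; standard divisor 45398/60 ≈ 756.633.
Standard quotas: Galen 9.6797, Farrow 5.8879, Arden 10.1238, Eskel 6.1417, Carrow 3.3636, Dorne 12.0851, Brisco 12.7182.
Lower quotas: Galen 9, Farrow 5, Arden 10, Eskel 6, Carrow 3, Dorne 12, Brisco 12 (sum 57, leaving 3 seats).
Remainders in descending order: Farrow 0.8879, Brisco 0.7182, Galen 0.6797, Carrow 0.3636, Eskel 0.1417, Arden 0.1238, Dorne 0.0851.
Largest remainders: Farrow, Brisco, Galen receive the extra seats.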